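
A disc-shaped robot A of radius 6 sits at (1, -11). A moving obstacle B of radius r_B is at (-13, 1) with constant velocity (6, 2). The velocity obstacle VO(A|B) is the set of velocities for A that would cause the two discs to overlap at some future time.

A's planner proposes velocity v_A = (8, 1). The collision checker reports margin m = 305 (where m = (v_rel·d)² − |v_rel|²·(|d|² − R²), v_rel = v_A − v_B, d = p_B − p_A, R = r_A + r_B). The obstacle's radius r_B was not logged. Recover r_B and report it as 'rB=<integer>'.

m = 305
d = (-14, 12);  v_rel = (2, -1),  |v_rel|² = 5
v_rel×d = (2)·(12) − (-1)·(-14) = 10
since m = R²·5 − 10²:  R² = (100 + 305) / 5 = 81
R = √81 = 9  ⇒  r_B = 9 − 6 = 3

rB=3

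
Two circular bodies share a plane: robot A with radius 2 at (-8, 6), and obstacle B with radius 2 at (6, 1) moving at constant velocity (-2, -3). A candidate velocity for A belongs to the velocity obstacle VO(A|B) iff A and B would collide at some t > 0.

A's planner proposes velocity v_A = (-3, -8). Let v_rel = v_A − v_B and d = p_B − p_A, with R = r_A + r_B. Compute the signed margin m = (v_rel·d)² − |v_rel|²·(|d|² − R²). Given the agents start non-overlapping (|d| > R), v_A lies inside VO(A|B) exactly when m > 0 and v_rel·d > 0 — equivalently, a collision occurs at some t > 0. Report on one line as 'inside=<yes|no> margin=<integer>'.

d = (14, -5),  |d|² = 221;  R = 2+2 = 4,  c = 221−4² = 205
v_rel = (-1, -5),  |v_rel|² = 26;  v_rel·d = (-1)·(14) + (-5)·(-5) = 11
26·t² − 22·t + 205 = 0  ⇒  m = 11² − 26·205 = -5209
m = -5209 < 0,  v_rel·d = 11 > 0  ⇒  outside

inside=no margin=-5209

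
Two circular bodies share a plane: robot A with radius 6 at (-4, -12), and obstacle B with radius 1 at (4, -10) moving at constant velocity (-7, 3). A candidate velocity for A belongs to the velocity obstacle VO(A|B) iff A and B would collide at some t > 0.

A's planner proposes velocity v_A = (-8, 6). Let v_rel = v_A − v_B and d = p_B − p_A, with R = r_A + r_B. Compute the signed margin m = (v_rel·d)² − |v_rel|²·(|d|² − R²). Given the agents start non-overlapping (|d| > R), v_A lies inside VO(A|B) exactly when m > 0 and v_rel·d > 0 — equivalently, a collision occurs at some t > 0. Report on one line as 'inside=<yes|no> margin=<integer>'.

d = (8, 2),  |d|² = 68;  R = 6+1 = 7,  c = 68−7² = 19
v_rel = (-1, 3),  |v_rel|² = 10;  v_rel·d = (-1)·(8) + (3)·(2) = -2
10·t² + 4·t + 19 = 0  ⇒  m = (-2)² − 10·19 = -186
m = -186 < 0,  v_rel·d = -2 < 0  ⇒  outside

inside=no margin=-186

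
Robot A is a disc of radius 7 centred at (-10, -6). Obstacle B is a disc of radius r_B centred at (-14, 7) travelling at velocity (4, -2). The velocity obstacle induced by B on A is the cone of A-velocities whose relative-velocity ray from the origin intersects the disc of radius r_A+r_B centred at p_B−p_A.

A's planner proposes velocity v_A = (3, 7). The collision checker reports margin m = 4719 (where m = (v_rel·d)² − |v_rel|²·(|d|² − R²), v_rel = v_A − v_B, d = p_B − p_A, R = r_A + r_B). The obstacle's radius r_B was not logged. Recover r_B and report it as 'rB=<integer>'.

m = 4719
d = (-4, 13);  v_rel = (-1, 9),  |v_rel|² = 82
v_rel×d = (-1)·(13) − (9)·(-4) = 23
since m = R²·82 − 23²:  R² = (529 + 4719) / 82 = 64
R = √64 = 8  ⇒  r_B = 8 − 7 = 1

rB=1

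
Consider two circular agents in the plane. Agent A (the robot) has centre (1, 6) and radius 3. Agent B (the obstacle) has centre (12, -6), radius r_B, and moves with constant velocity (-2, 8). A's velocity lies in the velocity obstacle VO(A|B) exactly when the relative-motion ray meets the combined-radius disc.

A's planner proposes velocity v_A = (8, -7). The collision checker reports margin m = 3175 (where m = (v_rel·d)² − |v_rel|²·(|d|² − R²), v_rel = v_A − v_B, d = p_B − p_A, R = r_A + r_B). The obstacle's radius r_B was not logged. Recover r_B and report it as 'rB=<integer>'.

m = 3175
d = (11, -12);  v_rel = (10, -15),  |v_rel|² = 325
v_rel×d = (10)·(-12) − (-15)·(11) = 45
since m = R²·325 − 45²:  R² = (2025 + 3175) / 325 = 16
R = √16 = 4  ⇒  r_B = 4 − 3 = 1

rB=1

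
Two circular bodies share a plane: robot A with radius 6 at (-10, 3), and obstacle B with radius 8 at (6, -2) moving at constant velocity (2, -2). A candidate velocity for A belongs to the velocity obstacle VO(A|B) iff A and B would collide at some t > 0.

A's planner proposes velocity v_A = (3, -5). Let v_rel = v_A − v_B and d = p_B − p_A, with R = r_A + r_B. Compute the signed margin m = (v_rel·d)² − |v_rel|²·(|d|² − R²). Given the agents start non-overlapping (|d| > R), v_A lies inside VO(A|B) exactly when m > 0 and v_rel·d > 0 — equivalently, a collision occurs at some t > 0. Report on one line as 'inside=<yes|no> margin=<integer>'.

d = (16, -5),  |d|² = 281;  R = 6+8 = 14,  c = 281−14² = 85
v_rel = (1, -3),  |v_rel|² = 10;  v_rel·d = (1)·(16) + (-3)·(-5) = 31
10·t² − 62·t + 85 = 0  ⇒  m = 31² − 10·85 = 111
m = 111 > 0,  v_rel·d = 31 > 0  ⇒  inside

inside=yes margin=111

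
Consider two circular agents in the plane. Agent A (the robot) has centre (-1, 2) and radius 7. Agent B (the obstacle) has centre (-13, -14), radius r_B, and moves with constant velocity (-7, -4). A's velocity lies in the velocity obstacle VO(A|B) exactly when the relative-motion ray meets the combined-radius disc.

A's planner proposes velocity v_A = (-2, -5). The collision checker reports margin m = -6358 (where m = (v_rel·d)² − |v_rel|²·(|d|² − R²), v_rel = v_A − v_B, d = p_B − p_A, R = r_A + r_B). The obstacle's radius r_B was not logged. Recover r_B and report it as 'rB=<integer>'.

m = -6358
d = (-12, -16);  v_rel = (5, -1),  |v_rel|² = 26
v_rel×d = (5)·(-16) − (-1)·(-12) = -92
since m = R²·26 − (-92)²:  R² = (8464 + -6358) / 26 = 81
R = √81 = 9  ⇒  r_B = 9 − 7 = 2

rB=2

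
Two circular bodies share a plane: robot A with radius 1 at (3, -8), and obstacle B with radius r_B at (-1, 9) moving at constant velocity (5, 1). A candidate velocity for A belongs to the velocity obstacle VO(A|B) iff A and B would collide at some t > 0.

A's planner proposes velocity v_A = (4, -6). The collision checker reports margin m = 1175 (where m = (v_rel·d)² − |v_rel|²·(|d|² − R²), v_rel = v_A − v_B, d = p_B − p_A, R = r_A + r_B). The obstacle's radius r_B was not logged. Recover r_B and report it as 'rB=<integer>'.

m = 1175
d = (-4, 17);  v_rel = (-1, -7),  |v_rel|² = 50
v_rel×d = (-1)·(17) − (-7)·(-4) = -45
since m = R²·50 − (-45)²:  R² = (2025 + 1175) / 50 = 64
R = √64 = 8  ⇒  r_B = 8 − 1 = 7

rB=7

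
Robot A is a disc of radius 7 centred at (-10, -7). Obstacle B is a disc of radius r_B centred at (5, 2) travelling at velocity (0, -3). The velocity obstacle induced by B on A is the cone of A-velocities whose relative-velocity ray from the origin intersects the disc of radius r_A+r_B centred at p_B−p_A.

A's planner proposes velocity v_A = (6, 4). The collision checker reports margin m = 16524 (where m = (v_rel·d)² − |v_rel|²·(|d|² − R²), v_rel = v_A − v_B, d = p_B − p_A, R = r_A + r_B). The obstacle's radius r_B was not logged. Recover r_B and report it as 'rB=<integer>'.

m = 16524
d = (15, 9);  v_rel = (6, 7),  |v_rel|² = 85
v_rel×d = (6)·(9) − (7)·(15) = -51
since m = R²·85 − (-51)²:  R² = (2601 + 16524) / 85 = 225
R = √225 = 15  ⇒  r_B = 15 − 7 = 8

rB=8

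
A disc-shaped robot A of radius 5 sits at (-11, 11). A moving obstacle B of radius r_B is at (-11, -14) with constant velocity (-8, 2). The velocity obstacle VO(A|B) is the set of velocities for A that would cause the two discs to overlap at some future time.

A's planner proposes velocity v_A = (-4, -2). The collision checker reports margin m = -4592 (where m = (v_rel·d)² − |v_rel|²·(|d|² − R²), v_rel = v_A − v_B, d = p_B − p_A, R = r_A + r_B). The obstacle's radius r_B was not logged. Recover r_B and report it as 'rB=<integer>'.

m = -4592
d = (0, -25);  v_rel = (4, -4),  |v_rel|² = 32
v_rel×d = (4)·(-25) − (-4)·(0) = -100
since m = R²·32 − (-100)²:  R² = (10000 + -4592) / 32 = 169
R = √169 = 13  ⇒  r_B = 13 − 5 = 8

rB=8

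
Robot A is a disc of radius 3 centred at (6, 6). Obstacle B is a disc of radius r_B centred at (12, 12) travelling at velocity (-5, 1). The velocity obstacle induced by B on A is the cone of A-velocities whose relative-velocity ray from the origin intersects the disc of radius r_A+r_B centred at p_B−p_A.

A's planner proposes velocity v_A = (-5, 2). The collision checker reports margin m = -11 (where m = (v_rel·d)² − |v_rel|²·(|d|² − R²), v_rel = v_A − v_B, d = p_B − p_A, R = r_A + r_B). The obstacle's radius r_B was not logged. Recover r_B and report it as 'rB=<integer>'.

m = -11
d = (6, 6);  v_rel = (0, 1),  |v_rel|² = 1
v_rel×d = (0)·(6) − (1)·(6) = -6
since m = R²·1 − (-6)²:  R² = (36 + -11) / 1 = 25
R = √25 = 5  ⇒  r_B = 5 − 3 = 2

rB=2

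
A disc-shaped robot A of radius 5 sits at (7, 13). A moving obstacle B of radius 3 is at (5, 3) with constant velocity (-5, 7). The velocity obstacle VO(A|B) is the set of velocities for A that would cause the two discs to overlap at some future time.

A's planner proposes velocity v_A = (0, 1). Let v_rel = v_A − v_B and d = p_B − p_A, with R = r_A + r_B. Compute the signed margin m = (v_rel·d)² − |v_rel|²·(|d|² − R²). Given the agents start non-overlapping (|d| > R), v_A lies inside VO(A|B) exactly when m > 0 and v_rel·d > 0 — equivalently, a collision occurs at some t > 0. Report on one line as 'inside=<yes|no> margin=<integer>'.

d = (-2, -10),  |d|² = 104;  R = 5+3 = 8,  c = 104−8² = 40
v_rel = (5, -6),  |v_rel|² = 61;  v_rel·d = (5)·(-2) + (-6)·(-10) = 50
61·t² − 100·t + 40 = 0  ⇒  m = 50² − 61·40 = 60
m = 60 > 0,  v_rel·d = 50 > 0  ⇒  inside

inside=yes margin=60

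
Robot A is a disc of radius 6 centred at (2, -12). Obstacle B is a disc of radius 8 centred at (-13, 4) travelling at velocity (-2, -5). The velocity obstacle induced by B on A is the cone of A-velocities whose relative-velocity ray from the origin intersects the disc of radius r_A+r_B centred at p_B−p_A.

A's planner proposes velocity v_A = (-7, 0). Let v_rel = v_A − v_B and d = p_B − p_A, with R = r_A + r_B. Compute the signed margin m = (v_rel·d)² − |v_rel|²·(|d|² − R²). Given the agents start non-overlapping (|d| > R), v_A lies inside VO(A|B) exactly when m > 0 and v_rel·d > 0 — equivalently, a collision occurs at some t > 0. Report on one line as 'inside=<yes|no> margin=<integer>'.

d = (-15, 16),  |d|² = 481;  R = 6+8 = 14,  c = 481−14² = 285
v_rel = (-5, 5),  |v_rel|² = 50;  v_rel·d = (-5)·(-15) + (5)·(16) = 155
50·t² − 310·t + 285 = 0  ⇒  m = 155² − 50·285 = 9775
m = 9775 > 0,  v_rel·d = 155 > 0  ⇒  inside

inside=yes margin=9775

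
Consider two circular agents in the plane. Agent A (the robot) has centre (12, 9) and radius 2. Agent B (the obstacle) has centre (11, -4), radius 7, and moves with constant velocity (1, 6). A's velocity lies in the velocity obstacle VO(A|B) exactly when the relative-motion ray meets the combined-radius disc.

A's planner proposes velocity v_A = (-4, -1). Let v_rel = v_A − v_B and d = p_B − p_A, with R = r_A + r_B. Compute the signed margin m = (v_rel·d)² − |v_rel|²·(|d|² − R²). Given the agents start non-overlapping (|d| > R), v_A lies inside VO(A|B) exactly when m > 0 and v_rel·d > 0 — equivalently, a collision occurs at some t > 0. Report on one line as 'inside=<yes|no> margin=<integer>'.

d = (-1, -13),  |d|² = 170;  R = 2+7 = 9,  c = 170−9² = 89
v_rel = (-5, -7),  |v_rel|² = 74;  v_rel·d = (-5)·(-1) + (-7)·(-13) = 96
74·t² − 192·t + 89 = 0  ⇒  m = 96² − 74·89 = 2630
m = 2630 > 0,  v_rel·d = 96 > 0  ⇒  inside

inside=yes margin=2630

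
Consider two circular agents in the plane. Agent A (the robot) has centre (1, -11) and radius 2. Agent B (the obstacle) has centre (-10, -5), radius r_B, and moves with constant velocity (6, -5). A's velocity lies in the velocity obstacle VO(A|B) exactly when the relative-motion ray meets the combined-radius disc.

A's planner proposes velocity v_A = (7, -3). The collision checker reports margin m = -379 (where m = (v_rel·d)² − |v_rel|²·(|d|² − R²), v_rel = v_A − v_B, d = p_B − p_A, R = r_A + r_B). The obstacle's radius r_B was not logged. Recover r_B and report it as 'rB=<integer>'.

m = -379
d = (-11, 6);  v_rel = (1, 2),  |v_rel|² = 5
v_rel×d = (1)·(6) − (2)·(-11) = 28
since m = R²·5 − 28²:  R² = (784 + -379) / 5 = 81
R = √81 = 9  ⇒  r_B = 9 − 2 = 7

rB=7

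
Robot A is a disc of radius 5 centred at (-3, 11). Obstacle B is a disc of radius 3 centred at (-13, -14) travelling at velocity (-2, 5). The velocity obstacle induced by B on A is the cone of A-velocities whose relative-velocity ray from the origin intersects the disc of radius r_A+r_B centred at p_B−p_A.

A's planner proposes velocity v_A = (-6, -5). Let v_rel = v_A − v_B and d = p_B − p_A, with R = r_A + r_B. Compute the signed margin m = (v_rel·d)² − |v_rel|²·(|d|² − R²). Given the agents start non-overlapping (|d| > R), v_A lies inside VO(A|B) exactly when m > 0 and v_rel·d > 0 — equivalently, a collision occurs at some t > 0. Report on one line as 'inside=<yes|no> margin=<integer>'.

d = (-10, -25),  |d|² = 725;  R = 5+3 = 8,  c = 725−8² = 661
v_rel = (-4, -10),  |v_rel|² = 116;  v_rel·d = (-4)·(-10) + (-10)·(-25) = 290
116·t² − 580·t + 661 = 0  ⇒  m = 290² − 116·661 = 7424
m = 7424 > 0,  v_rel·d = 290 > 0  ⇒  inside

inside=yes margin=7424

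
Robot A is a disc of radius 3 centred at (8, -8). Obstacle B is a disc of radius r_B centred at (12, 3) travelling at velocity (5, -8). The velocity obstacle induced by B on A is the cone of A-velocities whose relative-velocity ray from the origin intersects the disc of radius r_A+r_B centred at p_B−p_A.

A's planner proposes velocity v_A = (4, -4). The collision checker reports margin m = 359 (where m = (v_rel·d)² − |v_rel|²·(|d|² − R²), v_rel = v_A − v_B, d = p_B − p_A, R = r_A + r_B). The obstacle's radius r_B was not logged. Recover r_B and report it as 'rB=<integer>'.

m = 359
d = (4, 11);  v_rel = (-1, 4),  |v_rel|² = 17
v_rel×d = (-1)·(11) − (4)·(4) = -27
since m = R²·17 − (-27)²:  R² = (729 + 359) / 17 = 64
R = √64 = 8  ⇒  r_B = 8 − 3 = 5

rB=5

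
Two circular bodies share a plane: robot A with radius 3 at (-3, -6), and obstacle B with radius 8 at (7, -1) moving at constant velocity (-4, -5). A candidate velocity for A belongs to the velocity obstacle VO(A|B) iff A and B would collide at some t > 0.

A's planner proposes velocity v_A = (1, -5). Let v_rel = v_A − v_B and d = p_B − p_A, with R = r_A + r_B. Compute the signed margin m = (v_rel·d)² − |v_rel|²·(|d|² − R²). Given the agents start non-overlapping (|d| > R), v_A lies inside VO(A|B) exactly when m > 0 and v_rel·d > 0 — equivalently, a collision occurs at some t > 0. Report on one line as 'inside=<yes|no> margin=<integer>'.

d = (10, 5),  |d|² = 125;  R = 3+8 = 11,  c = 125−11² = 4
v_rel = (5, 0),  |v_rel|² = 25;  v_rel·d = (5)·(10) + (0)·(5) = 50
25·t² − 100·t + 4 = 0  ⇒  m = 50² − 25·4 = 2400
m = 2400 > 0,  v_rel·d = 50 > 0  ⇒  inside

inside=yes margin=2400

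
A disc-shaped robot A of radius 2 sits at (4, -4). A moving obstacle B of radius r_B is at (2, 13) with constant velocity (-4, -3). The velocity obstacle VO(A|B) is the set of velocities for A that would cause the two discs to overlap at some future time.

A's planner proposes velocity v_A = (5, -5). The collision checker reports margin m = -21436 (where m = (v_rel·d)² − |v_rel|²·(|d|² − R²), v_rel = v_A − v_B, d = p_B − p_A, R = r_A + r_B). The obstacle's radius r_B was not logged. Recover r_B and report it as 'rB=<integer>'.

m = -21436
d = (-2, 17);  v_rel = (9, -2),  |v_rel|² = 85
v_rel×d = (9)·(17) − (-2)·(-2) = 149
since m = R²·85 − 149²:  R² = (22201 + -21436) / 85 = 9
R = √9 = 3  ⇒  r_B = 3 − 2 = 1

rB=1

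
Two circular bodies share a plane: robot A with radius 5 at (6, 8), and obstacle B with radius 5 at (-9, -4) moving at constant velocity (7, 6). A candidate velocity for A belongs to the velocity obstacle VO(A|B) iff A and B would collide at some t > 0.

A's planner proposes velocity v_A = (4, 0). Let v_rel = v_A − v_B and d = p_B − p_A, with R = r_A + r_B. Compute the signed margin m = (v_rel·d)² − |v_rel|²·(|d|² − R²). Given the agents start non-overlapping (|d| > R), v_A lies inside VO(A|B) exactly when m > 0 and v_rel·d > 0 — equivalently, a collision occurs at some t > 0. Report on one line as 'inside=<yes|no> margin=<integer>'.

d = (-15, -12),  |d|² = 369;  R = 5+5 = 10,  c = 369−10² = 269
v_rel = (-3, -6),  |v_rel|² = 45;  v_rel·d = (-3)·(-15) + (-6)·(-12) = 117
45·t² − 234·t + 269 = 0  ⇒  m = 117² − 45·269 = 1584
m = 1584 > 0,  v_rel·d = 117 > 0  ⇒  inside

inside=yes margin=1584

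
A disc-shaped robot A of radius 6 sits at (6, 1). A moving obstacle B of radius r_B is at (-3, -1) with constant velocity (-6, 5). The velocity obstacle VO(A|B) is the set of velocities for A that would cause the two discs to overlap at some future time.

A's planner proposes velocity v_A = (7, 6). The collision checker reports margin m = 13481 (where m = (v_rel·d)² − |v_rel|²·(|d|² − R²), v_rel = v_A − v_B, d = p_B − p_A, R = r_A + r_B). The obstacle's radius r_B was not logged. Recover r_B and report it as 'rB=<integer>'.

m = 13481
d = (-9, -2);  v_rel = (13, 1),  |v_rel|² = 170
v_rel×d = (13)·(-2) − (1)·(-9) = -17
since m = R²·170 − (-17)²:  R² = (289 + 13481) / 170 = 81
R = √81 = 9  ⇒  r_B = 9 − 6 = 3

rB=3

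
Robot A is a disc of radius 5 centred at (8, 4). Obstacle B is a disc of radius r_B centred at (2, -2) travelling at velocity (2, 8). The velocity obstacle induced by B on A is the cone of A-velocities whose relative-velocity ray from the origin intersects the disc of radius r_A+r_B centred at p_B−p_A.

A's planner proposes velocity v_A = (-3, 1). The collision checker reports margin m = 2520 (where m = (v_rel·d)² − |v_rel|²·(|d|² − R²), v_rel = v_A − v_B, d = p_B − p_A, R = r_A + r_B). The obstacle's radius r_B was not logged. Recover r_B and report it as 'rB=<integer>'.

m = 2520
d = (-6, -6);  v_rel = (-5, -7),  |v_rel|² = 74
v_rel×d = (-5)·(-6) − (-7)·(-6) = -12
since m = R²·74 − (-12)²:  R² = (144 + 2520) / 74 = 36
R = √36 = 6  ⇒  r_B = 6 − 5 = 1

rB=1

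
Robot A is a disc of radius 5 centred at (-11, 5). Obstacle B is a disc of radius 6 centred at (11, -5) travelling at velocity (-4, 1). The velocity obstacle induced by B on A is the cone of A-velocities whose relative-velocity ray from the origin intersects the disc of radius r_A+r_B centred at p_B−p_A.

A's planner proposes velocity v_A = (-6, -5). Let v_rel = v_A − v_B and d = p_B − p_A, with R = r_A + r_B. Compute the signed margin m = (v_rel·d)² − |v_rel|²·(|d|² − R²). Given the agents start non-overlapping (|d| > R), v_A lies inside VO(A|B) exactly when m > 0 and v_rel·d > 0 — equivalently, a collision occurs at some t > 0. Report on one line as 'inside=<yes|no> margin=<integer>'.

d = (22, -10),  |d|² = 584;  R = 5+6 = 11,  c = 584−11² = 463
v_rel = (-2, -6),  |v_rel|² = 40;  v_rel·d = (-2)·(22) + (-6)·(-10) = 16
40·t² − 32·t + 463 = 0  ⇒  m = 16² − 40·463 = -18264
m = -18264 < 0,  v_rel·d = 16 > 0  ⇒  outside

inside=no margin=-18264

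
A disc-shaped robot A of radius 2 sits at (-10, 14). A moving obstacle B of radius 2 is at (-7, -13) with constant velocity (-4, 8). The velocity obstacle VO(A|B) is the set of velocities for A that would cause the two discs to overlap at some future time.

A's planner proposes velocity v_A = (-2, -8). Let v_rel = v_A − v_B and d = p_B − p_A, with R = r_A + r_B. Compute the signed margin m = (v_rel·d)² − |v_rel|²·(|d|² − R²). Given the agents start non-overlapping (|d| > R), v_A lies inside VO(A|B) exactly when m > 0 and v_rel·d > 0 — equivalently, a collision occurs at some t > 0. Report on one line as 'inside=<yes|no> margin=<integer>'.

d = (3, -27),  |d|² = 738;  R = 2+2 = 4,  c = 738−4² = 722
v_rel = (2, -16),  |v_rel|² = 260;  v_rel·d = (2)·(3) + (-16)·(-27) = 438
260·t² − 876·t + 722 = 0  ⇒  m = 438² − 260·722 = 4124
m = 4124 > 0,  v_rel·d = 438 > 0  ⇒  inside

inside=yes margin=4124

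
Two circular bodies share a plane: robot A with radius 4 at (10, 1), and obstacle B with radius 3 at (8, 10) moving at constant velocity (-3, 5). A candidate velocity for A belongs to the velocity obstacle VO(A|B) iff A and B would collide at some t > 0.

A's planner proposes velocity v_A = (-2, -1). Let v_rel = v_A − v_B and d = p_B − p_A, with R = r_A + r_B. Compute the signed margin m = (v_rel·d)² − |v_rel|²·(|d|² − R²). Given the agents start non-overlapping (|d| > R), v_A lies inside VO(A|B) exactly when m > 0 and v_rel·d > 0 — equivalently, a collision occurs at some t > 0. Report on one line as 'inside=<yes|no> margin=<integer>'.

d = (-2, 9),  |d|² = 85;  R = 4+3 = 7,  c = 85−7² = 36
v_rel = (1, -6),  |v_rel|² = 37;  v_rel·d = (1)·(-2) + (-6)·(9) = -56
37·t² + 112·t + 36 = 0  ⇒  m = (-56)² − 37·36 = 1804
m = 1804 > 0,  v_rel·d = -56 < 0  ⇒  outside

inside=no margin=1804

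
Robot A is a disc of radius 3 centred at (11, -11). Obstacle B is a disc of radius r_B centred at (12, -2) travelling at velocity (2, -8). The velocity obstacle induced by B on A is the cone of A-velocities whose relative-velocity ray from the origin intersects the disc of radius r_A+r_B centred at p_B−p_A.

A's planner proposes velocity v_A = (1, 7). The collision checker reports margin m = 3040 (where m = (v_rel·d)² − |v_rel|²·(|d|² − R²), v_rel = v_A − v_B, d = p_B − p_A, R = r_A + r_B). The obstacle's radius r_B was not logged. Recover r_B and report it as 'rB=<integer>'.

m = 3040
d = (1, 9);  v_rel = (-1, 15),  |v_rel|² = 226
v_rel×d = (-1)·(9) − (15)·(1) = -24
since m = R²·226 − (-24)²:  R² = (576 + 3040) / 226 = 16
R = √16 = 4  ⇒  r_B = 4 − 3 = 1

rB=1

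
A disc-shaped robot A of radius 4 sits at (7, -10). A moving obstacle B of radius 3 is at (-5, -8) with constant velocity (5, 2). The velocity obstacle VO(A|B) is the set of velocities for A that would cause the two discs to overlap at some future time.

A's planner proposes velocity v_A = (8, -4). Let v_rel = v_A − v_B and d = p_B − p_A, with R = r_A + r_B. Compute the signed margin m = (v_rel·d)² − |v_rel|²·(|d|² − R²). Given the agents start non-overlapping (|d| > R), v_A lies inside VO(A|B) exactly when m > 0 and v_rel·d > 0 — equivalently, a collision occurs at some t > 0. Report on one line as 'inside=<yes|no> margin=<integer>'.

d = (-12, 2),  |d|² = 148;  R = 4+3 = 7,  c = 148−7² = 99
v_rel = (3, -6),  |v_rel|² = 45;  v_rel·d = (3)·(-12) + (-6)·(2) = -48
45·t² + 96·t + 99 = 0  ⇒  m = (-48)² − 45·99 = -2151
m = -2151 < 0,  v_rel·d = -48 < 0  ⇒  outside

inside=no margin=-2151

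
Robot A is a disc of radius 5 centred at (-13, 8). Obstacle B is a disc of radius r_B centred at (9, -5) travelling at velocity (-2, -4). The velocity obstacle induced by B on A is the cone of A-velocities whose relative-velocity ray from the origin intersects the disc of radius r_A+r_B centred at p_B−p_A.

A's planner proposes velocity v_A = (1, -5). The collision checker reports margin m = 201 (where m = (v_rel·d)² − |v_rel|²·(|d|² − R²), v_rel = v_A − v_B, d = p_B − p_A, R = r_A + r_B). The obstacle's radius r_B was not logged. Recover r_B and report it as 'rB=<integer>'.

m = 201
d = (22, -13);  v_rel = (3, -1),  |v_rel|² = 10
v_rel×d = (3)·(-13) − (-1)·(22) = -17
since m = R²·10 − (-17)²:  R² = (289 + 201) / 10 = 49
R = √49 = 7  ⇒  r_B = 7 − 5 = 2

rB=2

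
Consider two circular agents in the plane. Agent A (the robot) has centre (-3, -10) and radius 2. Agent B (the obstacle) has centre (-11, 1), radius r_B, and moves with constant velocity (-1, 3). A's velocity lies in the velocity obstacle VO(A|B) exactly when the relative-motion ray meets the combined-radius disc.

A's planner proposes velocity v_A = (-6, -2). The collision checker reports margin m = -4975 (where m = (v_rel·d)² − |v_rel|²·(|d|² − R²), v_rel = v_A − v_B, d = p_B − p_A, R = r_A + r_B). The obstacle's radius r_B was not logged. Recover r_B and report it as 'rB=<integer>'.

m = -4975
d = (-8, 11);  v_rel = (-5, -5),  |v_rel|² = 50
v_rel×d = (-5)·(11) − (-5)·(-8) = -95
since m = R²·50 − (-95)²:  R² = (9025 + -4975) / 50 = 81
R = √81 = 9  ⇒  r_B = 9 − 2 = 7

rB=7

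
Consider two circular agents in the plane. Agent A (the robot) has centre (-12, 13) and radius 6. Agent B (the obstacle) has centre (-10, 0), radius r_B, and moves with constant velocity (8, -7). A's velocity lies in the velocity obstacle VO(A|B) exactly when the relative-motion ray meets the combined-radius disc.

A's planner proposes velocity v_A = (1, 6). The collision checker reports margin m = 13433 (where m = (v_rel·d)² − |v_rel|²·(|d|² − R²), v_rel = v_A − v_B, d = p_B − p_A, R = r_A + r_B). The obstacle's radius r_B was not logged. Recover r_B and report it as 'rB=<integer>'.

m = 13433
d = (2, -13);  v_rel = (-7, 13),  |v_rel|² = 218
v_rel×d = (-7)·(-13) − (13)·(2) = 65
since m = R²·218 − 65²:  R² = (4225 + 13433) / 218 = 81
R = √81 = 9  ⇒  r_B = 9 − 6 = 3

rB=3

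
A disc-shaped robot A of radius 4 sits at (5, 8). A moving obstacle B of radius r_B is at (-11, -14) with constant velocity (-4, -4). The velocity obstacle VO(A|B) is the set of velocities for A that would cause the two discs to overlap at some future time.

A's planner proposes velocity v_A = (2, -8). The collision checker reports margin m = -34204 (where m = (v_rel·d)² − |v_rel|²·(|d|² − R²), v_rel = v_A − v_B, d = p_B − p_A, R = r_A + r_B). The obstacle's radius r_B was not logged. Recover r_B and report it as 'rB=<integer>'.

m = -34204
d = (-16, -22);  v_rel = (6, -4),  |v_rel|² = 52
v_rel×d = (6)·(-22) − (-4)·(-16) = -196
since m = R²·52 − (-196)²:  R² = (38416 + -34204) / 52 = 81
R = √81 = 9  ⇒  r_B = 9 − 4 = 5

rB=5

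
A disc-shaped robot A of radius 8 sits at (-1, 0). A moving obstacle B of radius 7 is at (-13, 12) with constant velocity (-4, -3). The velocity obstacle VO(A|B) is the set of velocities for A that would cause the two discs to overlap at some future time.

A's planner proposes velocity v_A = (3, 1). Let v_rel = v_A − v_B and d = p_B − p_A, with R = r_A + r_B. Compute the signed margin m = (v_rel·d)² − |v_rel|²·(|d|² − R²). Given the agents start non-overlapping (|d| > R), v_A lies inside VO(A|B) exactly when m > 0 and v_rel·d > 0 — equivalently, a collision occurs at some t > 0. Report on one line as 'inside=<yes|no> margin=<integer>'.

d = (-12, 12),  |d|² = 288;  R = 8+7 = 15,  c = 288−15² = 63
v_rel = (7, 4),  |v_rel|² = 65;  v_rel·d = (7)·(-12) + (4)·(12) = -36
65·t² + 72·t + 63 = 0  ⇒  m = (-36)² − 65·63 = -2799
m = -2799 < 0,  v_rel·d = -36 < 0  ⇒  outside

inside=no margin=-2799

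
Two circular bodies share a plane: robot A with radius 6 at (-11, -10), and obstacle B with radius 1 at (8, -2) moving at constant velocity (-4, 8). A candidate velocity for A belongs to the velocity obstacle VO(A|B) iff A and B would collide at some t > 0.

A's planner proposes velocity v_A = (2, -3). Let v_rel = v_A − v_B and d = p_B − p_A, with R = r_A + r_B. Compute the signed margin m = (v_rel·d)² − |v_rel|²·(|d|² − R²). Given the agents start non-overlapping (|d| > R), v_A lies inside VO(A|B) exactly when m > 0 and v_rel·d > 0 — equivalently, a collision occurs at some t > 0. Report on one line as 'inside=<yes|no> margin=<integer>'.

d = (19, 8),  |d|² = 425;  R = 6+1 = 7,  c = 425−7² = 376
v_rel = (6, -11),  |v_rel|² = 157;  v_rel·d = (6)·(19) + (-11)·(8) = 26
157·t² − 52·t + 376 = 0  ⇒  m = 26² − 157·376 = -58356
m = -58356 < 0,  v_rel·d = 26 > 0  ⇒  outside

inside=no margin=-58356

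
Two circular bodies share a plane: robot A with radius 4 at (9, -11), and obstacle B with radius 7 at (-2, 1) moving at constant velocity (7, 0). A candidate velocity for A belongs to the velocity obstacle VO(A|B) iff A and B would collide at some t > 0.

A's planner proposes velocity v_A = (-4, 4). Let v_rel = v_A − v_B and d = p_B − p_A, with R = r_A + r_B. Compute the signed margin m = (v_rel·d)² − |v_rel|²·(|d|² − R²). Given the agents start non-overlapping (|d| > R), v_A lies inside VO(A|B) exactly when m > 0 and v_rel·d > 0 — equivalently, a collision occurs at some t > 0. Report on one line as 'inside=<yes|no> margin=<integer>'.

d = (-11, 12),  |d|² = 265;  R = 4+7 = 11,  c = 265−11² = 144
v_rel = (-11, 4),  |v_rel|² = 137;  v_rel·d = (-11)·(-11) + (4)·(12) = 169
137·t² − 338·t + 144 = 0  ⇒  m = 169² − 137·144 = 8833
m = 8833 > 0,  v_rel·d = 169 > 0  ⇒  inside

inside=yes margin=8833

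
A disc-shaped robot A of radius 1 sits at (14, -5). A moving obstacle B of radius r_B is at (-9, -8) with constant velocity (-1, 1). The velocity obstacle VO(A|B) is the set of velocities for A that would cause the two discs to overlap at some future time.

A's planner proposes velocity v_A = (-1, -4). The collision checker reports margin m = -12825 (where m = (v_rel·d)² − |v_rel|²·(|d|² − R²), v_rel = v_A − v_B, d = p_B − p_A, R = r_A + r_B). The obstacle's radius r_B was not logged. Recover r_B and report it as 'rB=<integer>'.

m = -12825
d = (-23, -3);  v_rel = (0, -5),  |v_rel|² = 25
v_rel×d = (0)·(-3) − (-5)·(-23) = -115
since m = R²·25 − (-115)²:  R² = (13225 + -12825) / 25 = 16
R = √16 = 4  ⇒  r_B = 4 − 1 = 3

rB=3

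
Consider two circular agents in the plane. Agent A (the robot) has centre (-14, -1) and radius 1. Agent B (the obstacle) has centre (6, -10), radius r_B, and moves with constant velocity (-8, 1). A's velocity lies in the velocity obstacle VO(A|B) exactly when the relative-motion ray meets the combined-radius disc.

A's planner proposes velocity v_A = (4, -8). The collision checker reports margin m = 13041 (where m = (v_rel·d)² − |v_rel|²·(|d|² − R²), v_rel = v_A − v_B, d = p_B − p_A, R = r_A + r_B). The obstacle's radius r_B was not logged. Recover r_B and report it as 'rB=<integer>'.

m = 13041
d = (20, -9);  v_rel = (12, -9),  |v_rel|² = 225
v_rel×d = (12)·(-9) − (-9)·(20) = 72
since m = R²·225 − 72²:  R² = (5184 + 13041) / 225 = 81
R = √81 = 9  ⇒  r_B = 9 − 1 = 8

rB=8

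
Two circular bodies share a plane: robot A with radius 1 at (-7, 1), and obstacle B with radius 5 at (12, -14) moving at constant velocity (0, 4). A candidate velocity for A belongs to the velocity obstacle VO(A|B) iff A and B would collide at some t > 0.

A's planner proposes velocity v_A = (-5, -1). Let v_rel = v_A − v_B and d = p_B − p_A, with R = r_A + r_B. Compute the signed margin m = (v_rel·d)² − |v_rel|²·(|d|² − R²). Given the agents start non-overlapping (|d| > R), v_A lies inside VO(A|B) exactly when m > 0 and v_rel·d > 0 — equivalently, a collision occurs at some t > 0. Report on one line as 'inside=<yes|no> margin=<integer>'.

d = (19, -15),  |d|² = 586;  R = 1+5 = 6,  c = 586−6² = 550
v_rel = (-5, -5),  |v_rel|² = 50;  v_rel·d = (-5)·(19) + (-5)·(-15) = -20
50·t² + 40·t + 550 = 0  ⇒  m = (-20)² − 50·550 = -27100
m = -27100 < 0,  v_rel·d = -20 < 0  ⇒  outside

inside=no margin=-27100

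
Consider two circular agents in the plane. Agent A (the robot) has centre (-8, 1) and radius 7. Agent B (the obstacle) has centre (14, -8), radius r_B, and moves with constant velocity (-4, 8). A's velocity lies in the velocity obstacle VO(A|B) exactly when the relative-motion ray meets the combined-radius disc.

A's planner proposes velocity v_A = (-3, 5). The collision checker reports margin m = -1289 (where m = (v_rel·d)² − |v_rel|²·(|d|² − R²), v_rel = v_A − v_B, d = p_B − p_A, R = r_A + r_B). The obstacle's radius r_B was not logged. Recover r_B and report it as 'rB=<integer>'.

m = -1289
d = (22, -9);  v_rel = (1, -3),  |v_rel|² = 10
v_rel×d = (1)·(-9) − (-3)·(22) = 57
since m = R²·10 − 57²:  R² = (3249 + -1289) / 10 = 196
R = √196 = 14  ⇒  r_B = 14 − 7 = 7

rB=7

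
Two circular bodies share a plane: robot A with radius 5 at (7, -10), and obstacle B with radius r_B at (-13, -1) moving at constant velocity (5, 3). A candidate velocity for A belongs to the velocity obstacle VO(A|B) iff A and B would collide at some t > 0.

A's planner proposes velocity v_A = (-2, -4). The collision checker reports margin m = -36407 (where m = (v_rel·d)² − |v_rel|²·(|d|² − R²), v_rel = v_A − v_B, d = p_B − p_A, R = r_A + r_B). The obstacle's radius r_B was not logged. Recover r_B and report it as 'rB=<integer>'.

m = -36407
d = (-20, 9);  v_rel = (-7, -7),  |v_rel|² = 98
v_rel×d = (-7)·(9) − (-7)·(-20) = -203
since m = R²·98 − (-203)²:  R² = (41209 + -36407) / 98 = 49
R = √49 = 7  ⇒  r_B = 7 − 5 = 2

rB=2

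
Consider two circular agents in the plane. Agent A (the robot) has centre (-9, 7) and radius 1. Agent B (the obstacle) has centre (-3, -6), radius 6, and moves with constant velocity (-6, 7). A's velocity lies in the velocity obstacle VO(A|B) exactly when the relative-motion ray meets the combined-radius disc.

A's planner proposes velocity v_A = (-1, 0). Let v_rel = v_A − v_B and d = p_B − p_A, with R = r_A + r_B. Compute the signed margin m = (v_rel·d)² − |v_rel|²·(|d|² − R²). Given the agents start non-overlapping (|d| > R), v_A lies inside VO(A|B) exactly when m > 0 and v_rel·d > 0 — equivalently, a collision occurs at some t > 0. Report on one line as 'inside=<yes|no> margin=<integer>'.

d = (6, -13),  |d|² = 205;  R = 1+6 = 7,  c = 205−7² = 156
v_rel = (5, -7),  |v_rel|² = 74;  v_rel·d = (5)·(6) + (-7)·(-13) = 121
74·t² − 242·t + 156 = 0  ⇒  m = 121² − 74·156 = 3097
m = 3097 > 0,  v_rel·d = 121 > 0  ⇒  inside

inside=yes margin=3097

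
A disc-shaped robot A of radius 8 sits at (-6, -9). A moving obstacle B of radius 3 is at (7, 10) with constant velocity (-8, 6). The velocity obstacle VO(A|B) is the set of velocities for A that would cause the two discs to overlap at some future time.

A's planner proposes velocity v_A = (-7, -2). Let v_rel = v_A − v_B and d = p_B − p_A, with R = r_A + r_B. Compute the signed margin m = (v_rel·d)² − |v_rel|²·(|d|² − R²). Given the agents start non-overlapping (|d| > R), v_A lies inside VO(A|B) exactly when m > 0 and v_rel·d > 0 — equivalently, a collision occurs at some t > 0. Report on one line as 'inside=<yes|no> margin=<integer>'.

d = (13, 19),  |d|² = 530;  R = 8+3 = 11,  c = 530−11² = 409
v_rel = (1, -8),  |v_rel|² = 65;  v_rel·d = (1)·(13) + (-8)·(19) = -139
65·t² + 278·t + 409 = 0  ⇒  m = (-139)² − 65·409 = -7264
m = -7264 < 0,  v_rel·d = -139 < 0  ⇒  outside

inside=no margin=-7264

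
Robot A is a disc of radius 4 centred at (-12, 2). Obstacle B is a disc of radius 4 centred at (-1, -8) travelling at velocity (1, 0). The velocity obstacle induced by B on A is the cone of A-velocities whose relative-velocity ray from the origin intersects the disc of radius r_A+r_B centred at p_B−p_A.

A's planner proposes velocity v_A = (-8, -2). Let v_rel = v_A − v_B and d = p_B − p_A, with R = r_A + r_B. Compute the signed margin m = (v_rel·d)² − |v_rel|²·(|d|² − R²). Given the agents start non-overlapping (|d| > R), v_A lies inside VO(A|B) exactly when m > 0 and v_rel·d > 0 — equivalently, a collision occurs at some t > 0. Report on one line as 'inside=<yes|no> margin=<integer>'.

d = (11, -10),  |d|² = 221;  R = 4+4 = 8,  c = 221−8² = 157
v_rel = (-9, -2),  |v_rel|² = 85;  v_rel·d = (-9)·(11) + (-2)·(-10) = -79
85·t² + 158·t + 157 = 0  ⇒  m = (-79)² − 85·157 = -7104
m = -7104 < 0,  v_rel·d = -79 < 0  ⇒  outside

inside=no margin=-7104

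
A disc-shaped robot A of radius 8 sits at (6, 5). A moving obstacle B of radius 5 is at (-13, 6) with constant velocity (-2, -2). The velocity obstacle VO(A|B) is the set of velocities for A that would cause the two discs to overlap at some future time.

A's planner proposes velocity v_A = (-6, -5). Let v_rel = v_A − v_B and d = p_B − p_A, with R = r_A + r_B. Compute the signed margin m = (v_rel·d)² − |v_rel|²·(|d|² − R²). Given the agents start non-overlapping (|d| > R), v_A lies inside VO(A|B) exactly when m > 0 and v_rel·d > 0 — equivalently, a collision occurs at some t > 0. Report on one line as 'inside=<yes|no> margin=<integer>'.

d = (-19, 1),  |d|² = 362;  R = 8+5 = 13,  c = 362−13² = 193
v_rel = (-4, -3),  |v_rel|² = 25;  v_rel·d = (-4)·(-19) + (-3)·(1) = 73
25·t² − 146·t + 193 = 0  ⇒  m = 73² − 25·193 = 504
m = 504 > 0,  v_rel·d = 73 > 0  ⇒  inside

inside=yes margin=504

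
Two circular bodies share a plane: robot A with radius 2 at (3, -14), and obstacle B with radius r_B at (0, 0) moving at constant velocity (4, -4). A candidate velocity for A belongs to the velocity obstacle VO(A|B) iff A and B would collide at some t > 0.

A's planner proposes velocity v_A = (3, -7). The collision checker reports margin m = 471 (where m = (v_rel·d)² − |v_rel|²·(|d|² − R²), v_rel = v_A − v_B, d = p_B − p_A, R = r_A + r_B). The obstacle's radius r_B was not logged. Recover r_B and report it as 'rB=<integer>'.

m = 471
d = (-3, 14);  v_rel = (-1, -3),  |v_rel|² = 10
v_rel×d = (-1)·(14) − (-3)·(-3) = -23
since m = R²·10 − (-23)²:  R² = (529 + 471) / 10 = 100
R = √100 = 10  ⇒  r_B = 10 − 2 = 8

rB=8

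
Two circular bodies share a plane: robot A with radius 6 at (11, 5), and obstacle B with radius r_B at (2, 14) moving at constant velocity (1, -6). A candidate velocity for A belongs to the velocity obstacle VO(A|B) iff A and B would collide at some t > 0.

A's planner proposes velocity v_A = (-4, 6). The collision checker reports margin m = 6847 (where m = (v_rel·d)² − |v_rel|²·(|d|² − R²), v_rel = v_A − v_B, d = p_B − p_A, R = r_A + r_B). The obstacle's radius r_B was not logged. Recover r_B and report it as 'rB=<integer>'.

m = 6847
d = (-9, 9);  v_rel = (-5, 12),  |v_rel|² = 169
v_rel×d = (-5)·(9) − (12)·(-9) = 63
since m = R²·169 − 63²:  R² = (3969 + 6847) / 169 = 64
R = √64 = 8  ⇒  r_B = 8 − 6 = 2

rB=2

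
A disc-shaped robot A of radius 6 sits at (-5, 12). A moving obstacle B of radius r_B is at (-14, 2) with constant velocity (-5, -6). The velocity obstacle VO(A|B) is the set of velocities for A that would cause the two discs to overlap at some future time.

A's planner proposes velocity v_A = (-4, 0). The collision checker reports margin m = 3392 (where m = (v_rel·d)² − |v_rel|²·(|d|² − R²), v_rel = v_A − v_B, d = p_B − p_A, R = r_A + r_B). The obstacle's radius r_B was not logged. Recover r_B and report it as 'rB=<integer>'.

m = 3392
d = (-9, -10);  v_rel = (1, 6),  |v_rel|² = 37
v_rel×d = (1)·(-10) − (6)·(-9) = 44
since m = R²·37 − 44²:  R² = (1936 + 3392) / 37 = 144
R = √144 = 12  ⇒  r_B = 12 − 6 = 6

rB=6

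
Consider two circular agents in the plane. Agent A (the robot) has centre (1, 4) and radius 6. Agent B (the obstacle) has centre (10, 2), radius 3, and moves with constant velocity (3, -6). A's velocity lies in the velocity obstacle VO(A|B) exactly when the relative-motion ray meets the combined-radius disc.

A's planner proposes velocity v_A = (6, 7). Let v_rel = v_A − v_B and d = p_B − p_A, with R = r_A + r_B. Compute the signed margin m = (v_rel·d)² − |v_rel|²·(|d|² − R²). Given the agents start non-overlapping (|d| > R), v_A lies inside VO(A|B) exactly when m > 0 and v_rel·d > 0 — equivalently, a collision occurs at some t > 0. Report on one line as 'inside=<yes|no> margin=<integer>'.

d = (9, -2),  |d|² = 85;  R = 6+3 = 9,  c = 85−9² = 4
v_rel = (3, 13),  |v_rel|² = 178;  v_rel·d = (3)·(9) + (13)·(-2) = 1
178·t² − 2·t + 4 = 0  ⇒  m = 1² − 178·4 = -711
m = -711 < 0,  v_rel·d = 1 > 0  ⇒  outside

inside=no margin=-711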